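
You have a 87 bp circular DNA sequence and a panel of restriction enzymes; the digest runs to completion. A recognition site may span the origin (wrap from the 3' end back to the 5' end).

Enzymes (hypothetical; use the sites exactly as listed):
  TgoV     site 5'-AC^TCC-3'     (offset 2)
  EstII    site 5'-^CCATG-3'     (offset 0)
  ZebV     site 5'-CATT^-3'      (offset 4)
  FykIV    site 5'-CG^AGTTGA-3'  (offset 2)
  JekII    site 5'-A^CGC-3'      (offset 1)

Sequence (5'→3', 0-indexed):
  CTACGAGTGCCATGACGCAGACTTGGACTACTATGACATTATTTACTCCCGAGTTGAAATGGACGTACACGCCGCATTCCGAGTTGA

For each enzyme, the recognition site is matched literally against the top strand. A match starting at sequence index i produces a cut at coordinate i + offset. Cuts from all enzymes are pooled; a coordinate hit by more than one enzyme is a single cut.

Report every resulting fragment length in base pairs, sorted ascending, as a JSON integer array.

Per-enzyme occurrences:
  TgoV (ACTCC, off=2): starts [44] → cuts [46]
  EstII (CCATG, off=0): starts [9] → cuts [9]
  ZebV (CATT, off=4): starts [36, 74] → cuts [40, 78]
  FykIV (CGAGTTGA, off=2): starts [49, 79] → cuts [51, 81]
  JekII (ACGC, off=1): starts [14, 68] → cuts [15, 69]

All cut coordinates (distinct, sorted): [9, 15, 40, 46, 51, 69, 78, 81]

Fragment lengths:
  9→15: 6 bp
  15→40: 25 bp
  40→46: 6 bp
  46→51: 5 bp
  51→69: 18 bp
  69→78: 9 bp
  78→81: 3 bp
  81→9 (wrap): 87-81+9 = 15 bp

[3,5,6,6,9,15,18,25]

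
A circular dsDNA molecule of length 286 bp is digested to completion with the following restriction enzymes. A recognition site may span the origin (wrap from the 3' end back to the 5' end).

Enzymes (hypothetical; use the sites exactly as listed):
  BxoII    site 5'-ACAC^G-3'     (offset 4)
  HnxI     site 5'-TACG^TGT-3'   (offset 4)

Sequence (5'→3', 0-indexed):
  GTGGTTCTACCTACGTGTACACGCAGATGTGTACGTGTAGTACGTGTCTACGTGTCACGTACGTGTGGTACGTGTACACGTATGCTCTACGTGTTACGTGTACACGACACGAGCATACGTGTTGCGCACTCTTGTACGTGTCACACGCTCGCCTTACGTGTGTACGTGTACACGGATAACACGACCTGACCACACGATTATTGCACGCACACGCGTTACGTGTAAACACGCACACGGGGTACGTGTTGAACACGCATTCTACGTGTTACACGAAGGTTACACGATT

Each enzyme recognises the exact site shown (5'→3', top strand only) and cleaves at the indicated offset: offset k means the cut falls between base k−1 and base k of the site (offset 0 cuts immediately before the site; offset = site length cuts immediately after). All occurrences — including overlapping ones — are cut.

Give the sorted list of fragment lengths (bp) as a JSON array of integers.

[5,6,7,7,7,7,7,8,8,8,8,8,8,9,9,9,9,9,10,10,11,11,12,12,13,13,17,19,19]

Site scan:
  BxoII ACACG/4: at [18, 75, 101, 106, 142, 169, 178, 191, 208, 225, 231, 249, 267, 278] ⇒ [22, 79, 105, 110, 146, 173, 182, 195, 212, 229, 235, 253, 271, 282]
  HnxI TACGTGT/4: at [11, 31, 40, 48, 59, 68, 87, 94, 115, 134, 154, 162, 216, 239, 259] ⇒ [15, 35, 44, 52, 63, 72, 91, 98, 119, 138, 158, 166, 220, 243, 263]

All cut coordinates (distinct, sorted): [15, 22, 35, 44, 52, 63, 72, 79, 91, 98, 105, 110, 119, 138, 146, 158, 166, 173, 182, 195, 212, 220, 229, 235, 243, 253, 263, 271, 282]

Fragments:
  15→22: 7 bp
  22→35: 13 bp
  35→44: 9 bp
  44→52: 8 bp
  52→63: 11 bp
  63→72: 9 bp
  72→79: 7 bp
  79→91: 12 bp
  91→98: 7 bp
  98→105: 7 bp
  105→110: 5 bp
  110→119: 9 bp
  119→138: 19 bp
  138→146: 8 bp
  146→158: 12 bp
  158→166: 8 bp
  166→173: 7 bp
  173→182: 9 bp
  182→195: 13 bp
  195→212: 17 bp
  212→220: 8 bp
  220→229: 9 bp
  229→235: 6 bp
  235→243: 8 bp
  243→253: 10 bp
  253→263: 10 bp
  263→271: 8 bp
  271→282: 11 bp
  282→15 (wrap): 286-282+15 = 19 bp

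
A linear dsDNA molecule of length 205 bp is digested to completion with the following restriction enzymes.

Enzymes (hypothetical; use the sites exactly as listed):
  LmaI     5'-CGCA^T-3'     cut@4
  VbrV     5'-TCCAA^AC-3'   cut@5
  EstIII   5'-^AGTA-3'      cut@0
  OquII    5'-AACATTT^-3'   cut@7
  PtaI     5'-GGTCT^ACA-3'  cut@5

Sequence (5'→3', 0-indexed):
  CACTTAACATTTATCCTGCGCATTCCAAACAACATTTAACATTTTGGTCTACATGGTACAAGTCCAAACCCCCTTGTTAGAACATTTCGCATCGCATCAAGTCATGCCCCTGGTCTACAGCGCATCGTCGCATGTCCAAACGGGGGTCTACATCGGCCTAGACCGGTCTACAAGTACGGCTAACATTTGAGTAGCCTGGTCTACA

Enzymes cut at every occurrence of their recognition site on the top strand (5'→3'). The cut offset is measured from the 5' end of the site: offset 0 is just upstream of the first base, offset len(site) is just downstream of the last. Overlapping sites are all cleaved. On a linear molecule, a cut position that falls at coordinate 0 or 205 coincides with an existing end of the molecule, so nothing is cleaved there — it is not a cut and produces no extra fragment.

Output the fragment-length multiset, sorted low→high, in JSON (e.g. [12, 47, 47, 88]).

Site scan:
  LmaI (CGCAT, off=4): starts [18, 87, 92, 120, 128] → cuts [22, 91, 96, 124, 132]
  VbrV (TCCAAAC, off=5): starts [23, 62, 134] → cuts [28, 67, 139]
  EstIII (AGTA, off=0): starts [172, 189] → cuts [172, 189]
  OquII (AACATTT, off=7): starts [5, 30, 37, 80, 181] → cuts [12, 37, 44, 87, 188]
  PtaI (GGTCTACA, off=5): starts [45, 111, 144, 164, 197] → cuts [50, 116, 149, 169, 202]

All cut coordinates (distinct, sorted): [12, 22, 28, 37, 44, 50, 67, 87, 91, 96, 116, 124, 132, 139, 149, 169, 172, 188, 189, 202]

Fragments:
  [0,12): 12 bp
  [12,22): 10 bp
  [22,28): 6 bp
  [28,37): 9 bp
  [37,44): 7 bp
  [44,50): 6 bp
  [50,67): 17 bp
  [67,87): 20 bp
  [87,91): 4 bp
  [91,96): 5 bp
  [96,116): 20 bp
  [116,124): 8 bp
  [124,132): 8 bp
  [132,139): 7 bp
  [139,149): 10 bp
  [149,169): 20 bp
  [169,172): 3 bp
  [172,188): 16 bp
  [188,189): 1 bp
  [189,202): 13 bp
  [202,205): 3 bp

[1,3,3,4,5,6,6,7,7,8,8,9,10,10,12,13,16,17,20,20,20]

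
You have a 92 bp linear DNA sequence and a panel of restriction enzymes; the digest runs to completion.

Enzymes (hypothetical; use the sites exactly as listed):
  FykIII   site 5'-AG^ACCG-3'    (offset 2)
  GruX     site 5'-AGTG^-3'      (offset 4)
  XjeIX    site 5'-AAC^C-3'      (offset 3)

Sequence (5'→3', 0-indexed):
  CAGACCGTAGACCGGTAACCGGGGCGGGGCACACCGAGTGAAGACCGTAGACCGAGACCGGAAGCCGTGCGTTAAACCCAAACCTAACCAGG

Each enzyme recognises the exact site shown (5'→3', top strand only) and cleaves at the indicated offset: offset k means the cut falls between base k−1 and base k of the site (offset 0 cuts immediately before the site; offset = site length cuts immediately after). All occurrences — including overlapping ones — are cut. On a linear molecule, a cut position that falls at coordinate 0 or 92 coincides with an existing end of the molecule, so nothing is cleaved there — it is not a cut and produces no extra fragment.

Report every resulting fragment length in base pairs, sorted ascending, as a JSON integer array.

Site scan:
  FykIII AGACCG/2: at [1, 8, 41, 48, 54] ⇒ [3, 10, 43, 50, 56]
  GruX AGTG/4: at [36] ⇒ [40]
  XjeIX AACC/3: at [16, 74, 80, 85] ⇒ [19, 77, 83, 88]

Pooled cuts: [3, 10, 19, 40, 43, 50, 56, 77, 83, 88]

Fragments:
  [0,3): 3 bp
  [3,10): 7 bp
  [10,19): 9 bp
  [19,40): 21 bp
  [40,43): 3 bp
  [43,50): 7 bp
  [50,56): 6 bp
  [56,77): 21 bp
  [77,83): 6 bp
  [83,88): 5 bp
  [88,92): 4 bp

[3,3,4,5,6,6,7,7,9,21,21]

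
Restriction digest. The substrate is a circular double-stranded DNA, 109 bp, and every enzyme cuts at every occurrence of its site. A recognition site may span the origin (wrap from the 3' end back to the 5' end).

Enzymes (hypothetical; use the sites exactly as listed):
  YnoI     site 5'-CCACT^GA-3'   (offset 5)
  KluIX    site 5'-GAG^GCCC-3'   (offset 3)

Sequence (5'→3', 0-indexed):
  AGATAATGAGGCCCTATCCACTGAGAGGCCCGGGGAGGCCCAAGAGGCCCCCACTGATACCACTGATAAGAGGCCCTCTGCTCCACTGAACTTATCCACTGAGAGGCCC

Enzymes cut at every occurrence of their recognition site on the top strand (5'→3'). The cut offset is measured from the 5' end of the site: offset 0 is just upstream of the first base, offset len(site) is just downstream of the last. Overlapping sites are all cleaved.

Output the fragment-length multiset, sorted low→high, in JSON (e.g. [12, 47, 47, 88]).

Scan for sites:
  YnoI CCACTGA/5: at [17, 50, 59, 82, 95] ⇒ [22, 55, 64, 87, 100]
  KluIX GAGGCCC/3: at [7, 24, 34, 43, 69, 102] ⇒ [10, 27, 37, 46, 72, 105]

All cut coordinates (distinct, sorted): [10, 22, 27, 37, 46, 55, 64, 72, 87, 100, 105]

Fragment lengths:
  10→22: 12 bp
  22→27: 5 bp
  27→37: 10 bp
  37→46: 9 bp
  46→55: 9 bp
  55→64: 9 bp
  64→72: 8 bp
  72→87: 15 bp
  87→100: 13 bp
  100→105: 5 bp
  105→10 (wrap): 109-105+10 = 14 bp

[5,5,8,9,9,9,10,12,13,14,15]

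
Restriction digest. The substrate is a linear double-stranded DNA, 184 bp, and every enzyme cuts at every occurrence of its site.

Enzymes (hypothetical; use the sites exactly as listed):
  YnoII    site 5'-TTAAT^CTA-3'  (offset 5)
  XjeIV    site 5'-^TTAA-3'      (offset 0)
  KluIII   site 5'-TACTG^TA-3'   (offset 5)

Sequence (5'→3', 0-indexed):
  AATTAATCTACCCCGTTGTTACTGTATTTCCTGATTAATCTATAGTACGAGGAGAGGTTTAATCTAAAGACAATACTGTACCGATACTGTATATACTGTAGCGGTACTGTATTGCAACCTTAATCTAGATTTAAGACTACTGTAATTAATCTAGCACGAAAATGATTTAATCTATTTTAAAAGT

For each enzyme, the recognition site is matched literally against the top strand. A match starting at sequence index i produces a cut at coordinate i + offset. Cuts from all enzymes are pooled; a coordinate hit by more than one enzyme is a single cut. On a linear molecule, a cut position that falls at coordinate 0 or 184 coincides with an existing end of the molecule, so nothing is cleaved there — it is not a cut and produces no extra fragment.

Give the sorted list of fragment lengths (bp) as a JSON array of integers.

[2,3,5,5,5,5,5,5,5,6,8,9,10,10,11,11,12,15,16,17,19]

Per-enzyme occurrences:
  YnoII TTAATCTA/5: at [2, 34, 58, 119, 145, 166] ⇒ [7, 39, 63, 124, 150, 171]
  XjeIV TTAA/0: at [2, 34, 58, 119, 130, 145, 166, 176] ⇒ [2, 34, 58, 119, 130, 145, 166, 176]
  KluIII TACTGTA/5: at [19, 73, 84, 93, 104, 137] ⇒ [24, 78, 89, 98, 109, 142]

All cut coordinates (distinct, sorted): [2, 7, 24, 34, 39, 58, 63, 78, 89, 98, 109, 119, 124, 130, 142, 145, 150, 166, 171, 176]

Fragments:
  [0,2): 2 bp
  [2,7): 5 bp
  [7,24): 17 bp
  [24,34): 10 bp
  [34,39): 5 bp
  [39,58): 19 bp
  [58,63): 5 bp
  [63,78): 15 bp
  [78,89): 11 bp
  [89,98): 9 bp
  [98,109): 11 bp
  [109,119): 10 bp
  [119,124): 5 bp
  [124,130): 6 bp
  [130,142): 12 bp
  [142,145): 3 bp
  [145,150): 5 bp
  [150,166): 16 bp
  [166,171): 5 bp
  [171,176): 5 bp
  [176,184): 8 bp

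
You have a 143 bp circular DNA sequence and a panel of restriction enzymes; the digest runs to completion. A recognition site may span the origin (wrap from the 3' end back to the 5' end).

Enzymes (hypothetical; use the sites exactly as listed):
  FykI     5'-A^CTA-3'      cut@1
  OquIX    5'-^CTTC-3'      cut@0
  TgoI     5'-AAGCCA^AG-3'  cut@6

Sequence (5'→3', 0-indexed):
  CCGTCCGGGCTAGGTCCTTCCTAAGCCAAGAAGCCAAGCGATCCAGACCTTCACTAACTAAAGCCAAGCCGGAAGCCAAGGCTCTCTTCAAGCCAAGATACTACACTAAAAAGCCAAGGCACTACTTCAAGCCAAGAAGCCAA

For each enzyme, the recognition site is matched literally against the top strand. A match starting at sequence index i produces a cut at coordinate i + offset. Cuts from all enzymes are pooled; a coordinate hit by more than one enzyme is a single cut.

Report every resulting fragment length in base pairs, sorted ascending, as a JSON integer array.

[3,4,5,5,5,5,7,8,9,10,10,11,12,12,12,25]

Per-enzyme occurrences:
  FykI (ACTA, off=1): starts [52, 56, 99, 104, 120] → cuts [53, 57, 100, 105, 121]
  OquIX (CTTC, off=0): starts [16, 48, 85, 124] → cuts [16, 48, 85, 124]
  TgoI (AAGCCAAG, off=6): starts [22, 30, 60, 72, 89, 110, 128] → cuts [28, 36, 66, 78, 95, 116, 134]

All cut coordinates (distinct, sorted): [16, 28, 36, 48, 53, 57, 66, 78, 85, 95, 100, 105, 116, 121, 124, 134]

Fragments:
  16→28: 12 bp
  28→36: 8 bp
  36→48: 12 bp
  48→53: 5 bp
  53→57: 4 bp
  57→66: 9 bp
  66→78: 12 bp
  78→85: 7 bp
  85→95: 10 bp
  95→100: 5 bp
  100→105: 5 bp
  105→116: 11 bp
  116→121: 5 bp
  121→124: 3 bp
  124→134: 10 bp
  134→16 (wrap): 143-134+16 = 25 bp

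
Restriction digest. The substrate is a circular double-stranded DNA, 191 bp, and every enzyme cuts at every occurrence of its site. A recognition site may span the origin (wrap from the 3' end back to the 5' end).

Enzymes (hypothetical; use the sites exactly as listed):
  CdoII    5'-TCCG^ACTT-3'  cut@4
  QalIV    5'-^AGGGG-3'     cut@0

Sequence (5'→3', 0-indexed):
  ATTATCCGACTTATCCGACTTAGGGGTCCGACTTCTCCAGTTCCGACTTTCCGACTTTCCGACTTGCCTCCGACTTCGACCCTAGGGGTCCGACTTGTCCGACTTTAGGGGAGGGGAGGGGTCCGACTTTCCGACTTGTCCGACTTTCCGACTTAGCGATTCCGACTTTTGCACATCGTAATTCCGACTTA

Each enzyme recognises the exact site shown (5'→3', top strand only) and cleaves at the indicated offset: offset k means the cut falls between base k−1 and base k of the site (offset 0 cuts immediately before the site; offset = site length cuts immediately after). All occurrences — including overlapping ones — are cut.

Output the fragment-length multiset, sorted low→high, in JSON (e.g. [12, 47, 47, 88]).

Site scan:
  CdoII TCCGACTT/4: at [4, 13, 26, 41, 49, 57, 68, 88, 97, 121, 129, 138, 146, 160, 182] ⇒ [8, 17, 30, 45, 53, 61, 72, 92, 101, 125, 133, 142, 150, 164, 186]
  QalIV AGGGG/0: at [21, 83, 106, 111, 116] ⇒ [21, 83, 106, 111, 116]

All cut coordinates (distinct, sorted): [8, 17, 21, 30, 45, 53, 61, 72, 83, 92, 101, 106, 111, 116, 125, 133, 142, 150, 164, 186]

Fragments:
  8→17: 9 bp
  17→21: 4 bp
  21→30: 9 bp
  30→45: 15 bp
  45→53: 8 bp
  53→61: 8 bp
  61→72: 11 bp
  72→83: 11 bp
  83→92: 9 bp
  92→101: 9 bp
  101→106: 5 bp
  106→111: 5 bp
  111→116: 5 bp
  116→125: 9 bp
  125→133: 8 bp
  133→142: 9 bp
  142→150: 8 bp
  150→164: 14 bp
  164→186: 22 bp
  186→8 (wrap): 191-186+8 = 13 bp

[4,5,5,5,8,8,8,8,9,9,9,9,9,9,11,11,13,14,15,22]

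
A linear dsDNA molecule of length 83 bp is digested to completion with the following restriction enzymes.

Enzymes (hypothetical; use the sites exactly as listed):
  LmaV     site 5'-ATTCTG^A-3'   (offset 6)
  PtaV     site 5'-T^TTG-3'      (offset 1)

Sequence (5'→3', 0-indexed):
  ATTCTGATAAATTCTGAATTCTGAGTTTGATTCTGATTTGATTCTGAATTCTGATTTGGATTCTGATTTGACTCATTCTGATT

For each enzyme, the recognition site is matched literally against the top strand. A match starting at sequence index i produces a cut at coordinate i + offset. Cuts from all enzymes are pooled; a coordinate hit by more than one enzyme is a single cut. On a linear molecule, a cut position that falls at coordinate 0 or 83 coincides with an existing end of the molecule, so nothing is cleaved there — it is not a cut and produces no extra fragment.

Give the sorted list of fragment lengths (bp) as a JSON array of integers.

[2,2,2,3,3,6,7,7,9,9,10,10,13]

Site scan:
  LmaV ATTCTGA/6: at [0, 10, 17, 29, 40, 47, 59, 74] ⇒ [6, 16, 23, 35, 46, 53, 65, 80]
  PtaV TTTG/1: at [25, 36, 54, 66] ⇒ [26, 37, 55, 67]

Pooled cuts: [6, 16, 23, 26, 35, 37, 46, 53, 55, 65, 67, 80]

Fragments:
  [0,6): 6 bp
  [6,16): 10 bp
  [16,23): 7 bp
  [23,26): 3 bp
  [26,35): 9 bp
  [35,37): 2 bp
  [37,46): 9 bp
  [46,53): 7 bp
  [53,55): 2 bp
  [55,65): 10 bp
  [65,67): 2 bp
  [67,80): 13 bp
  [80,83): 3 bp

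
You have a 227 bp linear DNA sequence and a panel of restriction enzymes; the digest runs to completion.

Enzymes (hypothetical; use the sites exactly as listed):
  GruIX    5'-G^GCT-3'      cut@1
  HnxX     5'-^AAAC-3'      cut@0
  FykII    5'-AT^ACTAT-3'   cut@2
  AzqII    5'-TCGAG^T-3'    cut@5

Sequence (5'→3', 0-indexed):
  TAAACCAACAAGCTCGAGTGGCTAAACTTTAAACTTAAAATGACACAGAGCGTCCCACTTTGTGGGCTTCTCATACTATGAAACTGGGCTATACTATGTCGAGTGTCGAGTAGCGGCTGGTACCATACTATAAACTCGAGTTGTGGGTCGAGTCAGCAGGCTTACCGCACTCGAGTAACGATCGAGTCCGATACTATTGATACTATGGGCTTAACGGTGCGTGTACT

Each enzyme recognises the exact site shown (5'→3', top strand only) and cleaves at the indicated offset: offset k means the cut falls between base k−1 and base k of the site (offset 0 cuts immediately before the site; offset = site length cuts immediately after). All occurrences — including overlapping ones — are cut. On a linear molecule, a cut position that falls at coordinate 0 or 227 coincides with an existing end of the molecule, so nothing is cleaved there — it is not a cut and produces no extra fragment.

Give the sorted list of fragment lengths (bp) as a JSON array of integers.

[1,2,3,5,5,5,6,6,7,7,7,7,7,9,9,9,11,11,11,12,16,17,19,35]

Site scan:
  GruIX GGCT/1: at [19, 64, 86, 114, 158, 207] ⇒ [20, 65, 87, 115, 159, 208]
  HnxX AAAC/0: at [1, 23, 30, 80, 131] ⇒ [1, 23, 30, 80, 131]
  FykII ATACTAT/2: at [72, 90, 124, 190, 199] ⇒ [74, 92, 126, 192, 201]
  AzqII TCGAGT/5: at [13, 98, 105, 135, 147, 170, 181] ⇒ [18, 103, 110, 140, 152, 175, 186]

All cut coordinates (distinct, sorted): [1, 18, 20, 23, 30, 65, 74, 80, 87, 92, 103, 110, 115, 126, 131, 140, 152, 159, 175, 186, 192, 201, 208]

Fragment lengths:
  [0,1): 1 bp
  [1,18): 17 bp
  [18,20): 2 bp
  [20,23): 3 bp
  [23,30): 7 bp
  [30,65): 35 bp
  [65,74): 9 bp
  [74,80): 6 bp
  [80,87): 7 bp
  [87,92): 5 bp
  [92,103): 11 bp
  [103,110): 7 bp
  [110,115): 5 bp
  [115,126): 11 bp
  [126,131): 5 bp
  [131,140): 9 bp
  [140,152): 12 bp
  [152,159): 7 bp
  [159,175): 16 bp
  [175,186): 11 bp
  [186,192): 6 bp
  [192,201): 9 bp
  [201,208): 7 bp
  [208,227): 19 bp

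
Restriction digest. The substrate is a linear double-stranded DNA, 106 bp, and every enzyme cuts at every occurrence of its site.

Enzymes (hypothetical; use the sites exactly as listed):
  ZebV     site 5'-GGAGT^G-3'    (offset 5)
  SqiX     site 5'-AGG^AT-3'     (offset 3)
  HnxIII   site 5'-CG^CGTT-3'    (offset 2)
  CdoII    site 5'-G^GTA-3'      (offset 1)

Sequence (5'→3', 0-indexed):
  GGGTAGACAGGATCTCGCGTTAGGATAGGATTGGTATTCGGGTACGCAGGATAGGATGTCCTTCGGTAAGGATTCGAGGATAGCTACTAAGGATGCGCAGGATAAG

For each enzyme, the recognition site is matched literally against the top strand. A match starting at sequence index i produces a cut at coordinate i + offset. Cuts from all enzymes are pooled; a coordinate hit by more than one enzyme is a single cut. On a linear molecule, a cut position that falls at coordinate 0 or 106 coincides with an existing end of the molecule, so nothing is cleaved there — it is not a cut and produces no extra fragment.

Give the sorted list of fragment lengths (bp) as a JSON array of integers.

Per-enzyme occurrences:
  ZebV (GGAGTG, off=5): no sites
  SqiX AGGAT/3: at [8, 21, 26, 47, 52, 68, 76, 89, 98] ⇒ [11, 24, 29, 50, 55, 71, 79, 92, 101]
  HnxIII CGCGTT/2: at [15] ⇒ [17]
  CdoII GGTA/1: at [1, 32, 40, 64] ⇒ [2, 33, 41, 65]

All cut coordinates (distinct, sorted): [2, 11, 17, 24, 29, 33, 41, 50, 55, 65, 71, 79, 92, 101]

Fragments:
  [0,2): 2 bp
  [2,11): 9 bp
  [11,17): 6 bp
  [17,24): 7 bp
  [24,29): 5 bp
  [29,33): 4 bp
  [33,41): 8 bp
  [41,50): 9 bp
  [50,55): 5 bp
  [55,65): 10 bp
  [65,71): 6 bp
  [71,79): 8 bp
  [79,92): 13 bp
  [92,101): 9 bp
  [101,106): 5 bp

[2,4,5,5,5,6,6,7,8,8,9,9,9,10,13]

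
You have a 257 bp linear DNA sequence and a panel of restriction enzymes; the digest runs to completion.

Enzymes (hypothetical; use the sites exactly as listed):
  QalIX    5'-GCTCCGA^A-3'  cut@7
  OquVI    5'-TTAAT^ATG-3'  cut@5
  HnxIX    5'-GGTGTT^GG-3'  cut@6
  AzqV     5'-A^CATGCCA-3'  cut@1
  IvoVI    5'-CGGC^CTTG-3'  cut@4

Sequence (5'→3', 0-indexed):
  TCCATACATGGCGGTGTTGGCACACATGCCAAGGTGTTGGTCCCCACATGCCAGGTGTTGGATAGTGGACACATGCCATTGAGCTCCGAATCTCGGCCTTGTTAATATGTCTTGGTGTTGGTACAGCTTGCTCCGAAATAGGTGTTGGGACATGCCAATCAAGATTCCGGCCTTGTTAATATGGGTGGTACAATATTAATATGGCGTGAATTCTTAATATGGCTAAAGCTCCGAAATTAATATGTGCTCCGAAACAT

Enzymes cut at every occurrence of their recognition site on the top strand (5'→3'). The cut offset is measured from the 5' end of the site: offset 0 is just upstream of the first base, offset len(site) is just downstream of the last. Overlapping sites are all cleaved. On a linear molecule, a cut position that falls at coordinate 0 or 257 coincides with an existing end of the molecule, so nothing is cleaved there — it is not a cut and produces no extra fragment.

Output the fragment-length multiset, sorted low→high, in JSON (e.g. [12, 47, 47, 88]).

Per-enzyme occurrences:
  QalIX GCTCCGAA/7: at [82, 129, 227, 245] ⇒ [89, 136, 234, 252]
  OquVI TTAATATG/5: at [101, 175, 195, 213, 236] ⇒ [106, 180, 200, 218, 241]
  HnxIX GGTGTTGG/6: at [12, 32, 53, 113, 140] ⇒ [18, 38, 59, 119, 146]
  AzqV ACATGCCA/1: at [23, 45, 70, 149] ⇒ [24, 46, 71, 150]
  IvoVI CGGCCTTG/4: at [93, 167] ⇒ [97, 171]

Pooled cuts: [18, 24, 38, 46, 59, 71, 89, 97, 106, 119, 136, 146, 150, 171, 180, 200, 218, 234, 241, 252]

Fragments:
  [0,18): 18 bp
  [18,24): 6 bp
  [24,38): 14 bp
  [38,46): 8 bp
  [46,59): 13 bp
  [59,71): 12 bp
  [71,89): 18 bp
  [89,97): 8 bp
  [97,106): 9 bp
  [106,119): 13 bp
  [119,136): 17 bp
  [136,146): 10 bp
  [146,150): 4 bp
  [150,171): 21 bp
  [171,180): 9 bp
  [180,200): 20 bp
  [200,218): 18 bp
  [218,234): 16 bp
  [234,241): 7 bp
  [241,252): 11 bp
  [252,257): 5 bp

[4,5,6,7,8,8,9,9,10,11,12,13,13,14,16,17,18,18,18,20,21]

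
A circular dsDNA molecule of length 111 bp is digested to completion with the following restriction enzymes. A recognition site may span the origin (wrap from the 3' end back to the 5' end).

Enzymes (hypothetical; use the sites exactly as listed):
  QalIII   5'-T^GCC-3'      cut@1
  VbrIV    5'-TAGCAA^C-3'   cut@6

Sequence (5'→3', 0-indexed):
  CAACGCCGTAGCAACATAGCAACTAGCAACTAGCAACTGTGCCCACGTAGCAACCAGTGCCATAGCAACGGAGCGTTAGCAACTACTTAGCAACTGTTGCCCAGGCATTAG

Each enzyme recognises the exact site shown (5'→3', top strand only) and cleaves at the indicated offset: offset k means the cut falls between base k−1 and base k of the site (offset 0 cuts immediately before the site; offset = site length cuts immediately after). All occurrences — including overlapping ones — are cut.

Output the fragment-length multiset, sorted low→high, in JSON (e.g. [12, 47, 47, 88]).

[4,5,5,7,7,8,10,11,11,13,14,16]

Per-enzyme occurrences:
  QalIII (TGCC, off=1): starts [39, 57, 97] → cuts [40, 58, 98]
  VbrIV (TAGCAAC, off=6): starts [8, 16, 23, 30, 47, 62, 76, 87, 108] → cuts [3, 14, 22, 29, 36, 53, 68, 82, 93]

Pooled cuts: [3, 14, 22, 29, 36, 40, 53, 58, 68, 82, 93, 98]

Fragments:
  3→14: 11 bp
  14→22: 8 bp
  22→29: 7 bp
  29→36: 7 bp
  36→40: 4 bp
  40→53: 13 bp
  53→58: 5 bp
  58→68: 10 bp
  68→82: 14 bp
  82→93: 11 bp
  93→98: 5 bp
  98→3 (wrap): 111-98+3 = 16 bp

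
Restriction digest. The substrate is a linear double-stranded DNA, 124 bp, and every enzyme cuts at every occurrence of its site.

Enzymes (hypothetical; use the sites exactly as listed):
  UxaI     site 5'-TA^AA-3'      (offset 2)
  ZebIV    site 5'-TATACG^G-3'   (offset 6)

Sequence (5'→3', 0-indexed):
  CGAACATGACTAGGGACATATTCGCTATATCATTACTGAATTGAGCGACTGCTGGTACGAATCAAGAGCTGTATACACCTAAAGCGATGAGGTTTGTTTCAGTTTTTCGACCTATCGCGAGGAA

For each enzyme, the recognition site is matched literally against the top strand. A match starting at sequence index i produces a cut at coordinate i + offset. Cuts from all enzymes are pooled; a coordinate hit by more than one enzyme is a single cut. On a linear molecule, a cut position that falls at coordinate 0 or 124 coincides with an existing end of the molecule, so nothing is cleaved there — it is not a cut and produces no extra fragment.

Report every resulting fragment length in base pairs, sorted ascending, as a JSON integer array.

Per-enzyme occurrences:
  UxaI TAAA/2: at [79] ⇒ [81]
  ZebIV (TATACGG, off=6): no sites

Pooled cuts: [81]

Fragments:
  [0,81): 81 bp
  [81,124): 43 bp

[43,81]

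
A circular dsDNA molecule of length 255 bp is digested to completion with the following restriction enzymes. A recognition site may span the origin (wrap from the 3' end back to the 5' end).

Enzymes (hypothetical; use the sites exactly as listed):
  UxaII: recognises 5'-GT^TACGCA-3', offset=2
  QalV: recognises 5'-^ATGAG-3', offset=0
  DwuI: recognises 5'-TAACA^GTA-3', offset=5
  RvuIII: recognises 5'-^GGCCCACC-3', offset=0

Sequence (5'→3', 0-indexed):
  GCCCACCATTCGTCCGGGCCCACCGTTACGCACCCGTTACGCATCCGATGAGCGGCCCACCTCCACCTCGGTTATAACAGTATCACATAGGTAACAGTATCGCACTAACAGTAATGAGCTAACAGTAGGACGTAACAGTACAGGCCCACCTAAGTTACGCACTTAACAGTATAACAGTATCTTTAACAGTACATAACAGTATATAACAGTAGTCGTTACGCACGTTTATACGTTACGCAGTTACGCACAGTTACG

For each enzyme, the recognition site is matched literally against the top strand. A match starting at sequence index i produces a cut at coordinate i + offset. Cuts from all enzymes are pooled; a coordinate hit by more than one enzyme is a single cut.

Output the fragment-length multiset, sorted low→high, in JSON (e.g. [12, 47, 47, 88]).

Scan for sites:
  UxaII GTTACGCA/2: at [24, 35, 153, 214, 231, 239] ⇒ [26, 37, 155, 216, 233, 241]
  QalV ATGAG/0: at [47, 113] ⇒ [47, 113]
  DwuI TAACAGTA/5: at [74, 91, 105, 119, 132, 163, 171, 183, 193, 203] ⇒ [79, 96, 110, 124, 137, 168, 176, 188, 198, 208]
  RvuIII GGCCCACC/0: at [16, 53, 142, 254] ⇒ [16, 53, 142, 254]

All cut coordinates (distinct, sorted): [16, 26, 37, 47, 53, 79, 96, 110, 113, 124, 137, 142, 155, 168, 176, 188, 198, 208, 216, 233, 241, 254]

Fragment lengths:
  16→26: 10 bp
  26→37: 11 bp
  37→47: 10 bp
  47→53: 6 bp
  53→79: 26 bp
  79→96: 17 bp
  96→110: 14 bp
  110→113: 3 bp
  113→124: 11 bp
  124→137: 13 bp
  137→142: 5 bp
  142→155: 13 bp
  155→168: 13 bp
  168→176: 8 bp
  176→188: 12 bp
  188→198: 10 bp
  198→208: 10 bp
  208→216: 8 bp
  216→233: 17 bp
  233→241: 8 bp
  241→254: 13 bp
  254→16 (wrap): 255-254+16 = 17 bp

[3,5,6,8,8,8,10,10,10,10,11,11,12,13,13,13,13,14,17,17,17,26]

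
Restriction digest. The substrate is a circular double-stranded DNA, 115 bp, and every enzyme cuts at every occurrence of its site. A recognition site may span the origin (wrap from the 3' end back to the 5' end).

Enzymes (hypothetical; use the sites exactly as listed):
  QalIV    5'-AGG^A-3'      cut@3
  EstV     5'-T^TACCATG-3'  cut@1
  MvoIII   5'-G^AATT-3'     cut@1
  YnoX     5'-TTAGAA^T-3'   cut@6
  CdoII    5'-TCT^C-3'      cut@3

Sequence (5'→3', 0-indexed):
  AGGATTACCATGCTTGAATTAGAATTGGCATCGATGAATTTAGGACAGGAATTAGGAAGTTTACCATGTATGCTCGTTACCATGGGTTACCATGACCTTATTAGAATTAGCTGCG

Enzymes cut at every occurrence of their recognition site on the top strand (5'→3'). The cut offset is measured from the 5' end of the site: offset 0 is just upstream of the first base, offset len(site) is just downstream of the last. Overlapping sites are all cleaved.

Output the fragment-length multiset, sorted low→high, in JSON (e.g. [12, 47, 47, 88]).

Scan for sites:
  QalIV AGGA/3: at [0, 41, 46, 53] ⇒ [3, 44, 49, 56]
  EstV TTACCATG/1: at [4, 60, 76, 86] ⇒ [5, 61, 77, 87]
  MvoIII GAATT/1: at [15, 21, 35, 48, 103] ⇒ [16, 22, 36, 49, 104]
  YnoX TTAGAAT/6: at [18, 100] ⇒ [24, 106]
  CdoII (TCTC, off=3): no sites

All cut coordinates (distinct, sorted): [3, 5, 16, 22, 24, 36, 44, 49, 56, 61, 77, 87, 104, 106]

Fragment lengths:
  3→5: 2 bp
  5→16: 11 bp
  16→22: 6 bp
  22→24: 2 bp
  24→36: 12 bp
  36→44: 8 bp
  44→49: 5 bp
  49→56: 7 bp
  56→61: 5 bp
  61→77: 16 bp
  77→87: 10 bp
  87→104: 17 bp
  104→106: 2 bp
  106→3 (wrap): 115-106+3 = 12 bp

[2,2,2,5,5,6,7,8,10,11,12,12,16,17]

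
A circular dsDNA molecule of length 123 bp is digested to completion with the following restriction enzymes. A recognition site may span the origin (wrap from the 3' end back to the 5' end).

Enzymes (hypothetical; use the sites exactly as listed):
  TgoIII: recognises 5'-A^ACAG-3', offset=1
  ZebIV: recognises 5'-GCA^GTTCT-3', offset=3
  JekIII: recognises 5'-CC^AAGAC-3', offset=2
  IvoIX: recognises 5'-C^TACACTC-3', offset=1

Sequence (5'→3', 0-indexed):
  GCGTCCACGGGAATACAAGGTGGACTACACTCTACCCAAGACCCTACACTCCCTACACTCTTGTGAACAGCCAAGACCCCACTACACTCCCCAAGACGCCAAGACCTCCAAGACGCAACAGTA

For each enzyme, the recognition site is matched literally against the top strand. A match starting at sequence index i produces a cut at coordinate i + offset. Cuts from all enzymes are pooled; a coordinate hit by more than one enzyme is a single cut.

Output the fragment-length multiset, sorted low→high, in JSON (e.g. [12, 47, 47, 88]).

Site scan:
  TgoIII AACAG/1: at [65, 116] ⇒ [66, 117]
  ZebIV (GCAGTTCT, off=3): no sites
  JekIII CCAAGAC/2: at [35, 70, 90, 98, 107] ⇒ [37, 72, 92, 100, 109]
  IvoIX CTACACTC/1: at [24, 43, 52, 81] ⇒ [25, 44, 53, 82]

All cut coordinates (distinct, sorted): [25, 37, 44, 53, 66, 72, 82, 92, 100, 109, 117]

Fragments:
  25→37: 12 bp
  37→44: 7 bp
  44→53: 9 bp
  53→66: 13 bp
  66→72: 6 bp
  72→82: 10 bp
  82→92: 10 bp
  92→100: 8 bp
  100→109: 9 bp
  109→117: 8 bp
  117→25 (wrap): 123-117+25 = 31 bp

[6,7,8,8,9,9,10,10,12,13,31]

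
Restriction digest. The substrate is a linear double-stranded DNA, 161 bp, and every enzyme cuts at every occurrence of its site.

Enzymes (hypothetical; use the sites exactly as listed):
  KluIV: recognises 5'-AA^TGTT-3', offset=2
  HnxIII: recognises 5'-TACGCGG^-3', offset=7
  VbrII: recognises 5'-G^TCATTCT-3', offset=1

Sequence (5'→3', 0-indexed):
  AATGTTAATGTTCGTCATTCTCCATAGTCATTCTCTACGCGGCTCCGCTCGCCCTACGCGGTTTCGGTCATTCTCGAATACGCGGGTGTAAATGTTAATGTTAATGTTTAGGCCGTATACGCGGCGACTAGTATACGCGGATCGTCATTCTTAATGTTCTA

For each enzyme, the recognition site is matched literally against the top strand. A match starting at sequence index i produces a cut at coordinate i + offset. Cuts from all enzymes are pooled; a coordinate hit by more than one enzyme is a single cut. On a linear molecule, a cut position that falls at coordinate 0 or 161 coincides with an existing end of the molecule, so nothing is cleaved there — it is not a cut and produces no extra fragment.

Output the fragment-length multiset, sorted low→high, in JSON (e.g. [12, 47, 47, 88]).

Site scan:
  KluIV AATGTT/2: at [0, 6, 90, 96, 102, 152] ⇒ [2, 8, 92, 98, 104, 154]
  HnxIII TACGCGG/7: at [35, 54, 78, 117, 133] ⇒ [42, 61, 85, 124, 140]
  VbrII GTCATTCT/1: at [13, 26, 66, 143] ⇒ [14, 27, 67, 144]

All cut coordinates (distinct, sorted): [2, 8, 14, 27, 42, 61, 67, 85, 92, 98, 104, 124, 140, 144, 154]

Fragment lengths:
  [0,2): 2 bp
  [2,8): 6 bp
  [8,14): 6 bp
  [14,27): 13 bp
  [27,42): 15 bp
  [42,61): 19 bp
  [61,67): 6 bp
  [67,85): 18 bp
  [85,92): 7 bp
  [92,98): 6 bp
  [98,104): 6 bp
  [104,124): 20 bp
  [124,140): 16 bp
  [140,144): 4 bp
  [144,154): 10 bp
  [154,161): 7 bp

[2,4,6,6,6,6,6,7,7,10,13,15,16,18,19,20]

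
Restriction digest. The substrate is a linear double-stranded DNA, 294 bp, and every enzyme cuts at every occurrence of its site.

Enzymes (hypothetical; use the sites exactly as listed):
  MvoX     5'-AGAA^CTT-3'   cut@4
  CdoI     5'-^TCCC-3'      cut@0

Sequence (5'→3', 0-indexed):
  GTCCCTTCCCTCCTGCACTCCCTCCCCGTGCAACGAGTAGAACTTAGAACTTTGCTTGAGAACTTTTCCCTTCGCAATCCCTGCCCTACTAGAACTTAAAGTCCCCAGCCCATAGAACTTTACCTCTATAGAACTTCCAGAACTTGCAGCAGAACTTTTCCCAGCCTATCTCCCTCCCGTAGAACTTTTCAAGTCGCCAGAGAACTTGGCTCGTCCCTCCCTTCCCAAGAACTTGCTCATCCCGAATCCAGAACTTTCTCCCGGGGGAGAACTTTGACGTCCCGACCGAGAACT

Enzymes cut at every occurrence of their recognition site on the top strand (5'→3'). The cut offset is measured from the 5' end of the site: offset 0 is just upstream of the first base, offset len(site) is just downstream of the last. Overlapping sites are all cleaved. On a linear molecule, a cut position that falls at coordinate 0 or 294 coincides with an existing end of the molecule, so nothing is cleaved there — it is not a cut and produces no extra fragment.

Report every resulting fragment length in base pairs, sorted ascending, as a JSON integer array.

Site scan:
  MvoX AGAACTT/4: at [38, 45, 58, 90, 113, 129, 138, 150, 180, 200, 227, 249, 267] ⇒ [42, 49, 62, 94, 117, 133, 142, 154, 184, 204, 231, 253, 271]
  CdoI TCCC/0: at [1, 6, 18, 22, 66, 77, 101, 158, 170, 174, 213, 217, 222, 239, 258, 279] ⇒ [1, 6, 18, 22, 66, 77, 101, 158, 170, 174, 213, 217, 222, 239, 258, 279]

All cut coordinates (distinct, sorted): [1, 6, 18, 22, 42, 49, 62, 66, 77, 94, 101, 117, 133, 142, 154, 158, 170, 174, 184, 204, 213, 217, 222, 231, 239, 253, 258, 271, 279]

Fragments:
  [0,1): 1 bp
  [1,6): 5 bp
  [6,18): 12 bp
  [18,22): 4 bp
  [22,42): 20 bp
  [42,49): 7 bp
  [49,62): 13 bp
  [62,66): 4 bp
  [66,77): 11 bp
  [77,94): 17 bp
  [94,101): 7 bp
  [101,117): 16 bp
  [117,133): 16 bp
  [133,142): 9 bp
  [142,154): 12 bp
  [154,158): 4 bp
  [158,170): 12 bp
  [170,174): 4 bp
  [174,184): 10 bp
  [184,204): 20 bp
  [204,213): 9 bp
  [213,217): 4 bp
  [217,222): 5 bp
  [222,231): 9 bp
  [231,239): 8 bp
  [239,253): 14 bp
  [253,258): 5 bp
  [258,271): 13 bp
  [271,279): 8 bp
  [279,294): 15 bp

[1,4,4,4,4,4,5,5,5,7,7,8,8,9,9,9,10,11,12,12,12,13,13,14,15,16,16,17,20,20]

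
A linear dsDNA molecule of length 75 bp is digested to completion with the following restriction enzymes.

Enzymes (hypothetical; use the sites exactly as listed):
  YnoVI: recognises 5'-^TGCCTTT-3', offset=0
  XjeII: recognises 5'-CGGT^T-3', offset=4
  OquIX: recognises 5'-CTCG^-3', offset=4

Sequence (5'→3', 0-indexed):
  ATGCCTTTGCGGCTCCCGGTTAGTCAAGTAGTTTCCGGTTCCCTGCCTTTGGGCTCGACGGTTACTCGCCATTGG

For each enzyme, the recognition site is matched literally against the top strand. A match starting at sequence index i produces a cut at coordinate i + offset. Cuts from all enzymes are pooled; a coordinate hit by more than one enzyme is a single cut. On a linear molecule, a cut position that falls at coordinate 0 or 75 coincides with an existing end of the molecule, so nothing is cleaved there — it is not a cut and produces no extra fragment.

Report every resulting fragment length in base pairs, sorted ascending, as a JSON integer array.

[1,4,5,6,7,14,19,19]

Site scan:
  YnoVI TGCCTTT/0: at [1, 43] ⇒ [1, 43]
  XjeII CGGTT/4: at [16, 35, 58] ⇒ [20, 39, 62]
  OquIX CTCG/4: at [53, 64] ⇒ [57, 68]

Pooled cuts: [1, 20, 39, 43, 57, 62, 68]

Fragment lengths:
  [0,1): 1 bp
  [1,20): 19 bp
  [20,39): 19 bp
  [39,43): 4 bp
  [43,57): 14 bp
  [57,62): 5 bp
  [62,68): 6 bp
  [68,75): 7 bp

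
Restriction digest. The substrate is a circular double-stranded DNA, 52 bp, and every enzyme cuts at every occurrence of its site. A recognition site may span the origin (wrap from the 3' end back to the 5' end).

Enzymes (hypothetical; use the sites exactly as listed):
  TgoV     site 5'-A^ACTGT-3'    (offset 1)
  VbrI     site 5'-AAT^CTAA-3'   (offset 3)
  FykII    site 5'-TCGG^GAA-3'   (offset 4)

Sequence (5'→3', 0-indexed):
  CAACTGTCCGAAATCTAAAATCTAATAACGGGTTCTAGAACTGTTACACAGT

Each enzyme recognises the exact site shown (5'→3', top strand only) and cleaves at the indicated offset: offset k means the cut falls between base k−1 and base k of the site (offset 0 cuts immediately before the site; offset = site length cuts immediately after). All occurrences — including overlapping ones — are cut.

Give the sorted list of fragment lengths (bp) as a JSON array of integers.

Site scan:
  TgoV (AACTGT, off=1): starts [1, 38] → cuts [2, 39]
  VbrI (AATCTAA, off=3): starts [11, 18] → cuts [14, 21]
  FykII (TCGGGAA, off=4): no sites

All cut coordinates (distinct, sorted): [2, 14, 21, 39]

Fragments:
  2→14: 12 bp
  14→21: 7 bp
  21→39: 18 bp
  39→2 (wrap): 52-39+2 = 15 bp

[7,12,15,18]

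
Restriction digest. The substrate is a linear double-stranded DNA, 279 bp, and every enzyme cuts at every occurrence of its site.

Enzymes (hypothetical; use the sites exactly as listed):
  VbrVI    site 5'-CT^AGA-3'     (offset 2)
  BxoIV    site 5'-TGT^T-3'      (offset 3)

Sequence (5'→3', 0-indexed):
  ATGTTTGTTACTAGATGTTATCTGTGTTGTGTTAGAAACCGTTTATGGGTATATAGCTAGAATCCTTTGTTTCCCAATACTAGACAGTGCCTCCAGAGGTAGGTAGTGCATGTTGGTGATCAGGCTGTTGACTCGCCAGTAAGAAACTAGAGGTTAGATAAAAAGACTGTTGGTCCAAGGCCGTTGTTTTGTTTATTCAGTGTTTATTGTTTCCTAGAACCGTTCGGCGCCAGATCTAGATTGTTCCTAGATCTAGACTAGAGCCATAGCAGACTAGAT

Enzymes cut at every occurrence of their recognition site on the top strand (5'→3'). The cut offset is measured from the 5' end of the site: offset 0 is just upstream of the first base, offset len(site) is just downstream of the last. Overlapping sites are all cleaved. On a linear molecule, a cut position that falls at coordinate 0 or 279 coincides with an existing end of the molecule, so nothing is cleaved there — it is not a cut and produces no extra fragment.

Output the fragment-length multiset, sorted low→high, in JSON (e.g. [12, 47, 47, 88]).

Scan for sites:
  VbrVI (CTAGA, off=2): starts [10, 56, 79, 146, 213, 235, 246, 252, 257, 273] → cuts [12, 58, 81, 148, 215, 237, 248, 254, 259, 275]
  BxoIV (TGTT, off=3): starts [1, 5, 15, 24, 29, 67, 110, 125, 167, 184, 189, 200, 207, 241] → cuts [4, 8, 18, 27, 32, 70, 113, 128, 170, 187, 192, 203, 210, 244]

Pooled cuts: [4, 8, 12, 18, 27, 32, 58, 70, 81, 113, 128, 148, 170, 187, 192, 203, 210, 215, 237, 244, 248, 254, 259, 275]

Fragment lengths:
  [0,4): 4 bp
  [4,8): 4 bp
  [8,12): 4 bp
  [12,18): 6 bp
  [18,27): 9 bp
  [27,32): 5 bp
  [32,58): 26 bp
  [58,70): 12 bp
  [70,81): 11 bp
  [81,113): 32 bp
  [113,128): 15 bp
  [128,148): 20 bp
  [148,170): 22 bp
  [170,187): 17 bp
  [187,192): 5 bp
  [192,203): 11 bp
  [203,210): 7 bp
  [210,215): 5 bp
  [215,237): 22 bp
  [237,244): 7 bp
  [244,248): 4 bp
  [248,254): 6 bp
  [254,259): 5 bp
  [259,275): 16 bp
  [275,279): 4 bp

[4,4,4,4,4,5,5,5,5,6,6,7,7,9,11,11,12,15,16,17,20,22,22,26,32]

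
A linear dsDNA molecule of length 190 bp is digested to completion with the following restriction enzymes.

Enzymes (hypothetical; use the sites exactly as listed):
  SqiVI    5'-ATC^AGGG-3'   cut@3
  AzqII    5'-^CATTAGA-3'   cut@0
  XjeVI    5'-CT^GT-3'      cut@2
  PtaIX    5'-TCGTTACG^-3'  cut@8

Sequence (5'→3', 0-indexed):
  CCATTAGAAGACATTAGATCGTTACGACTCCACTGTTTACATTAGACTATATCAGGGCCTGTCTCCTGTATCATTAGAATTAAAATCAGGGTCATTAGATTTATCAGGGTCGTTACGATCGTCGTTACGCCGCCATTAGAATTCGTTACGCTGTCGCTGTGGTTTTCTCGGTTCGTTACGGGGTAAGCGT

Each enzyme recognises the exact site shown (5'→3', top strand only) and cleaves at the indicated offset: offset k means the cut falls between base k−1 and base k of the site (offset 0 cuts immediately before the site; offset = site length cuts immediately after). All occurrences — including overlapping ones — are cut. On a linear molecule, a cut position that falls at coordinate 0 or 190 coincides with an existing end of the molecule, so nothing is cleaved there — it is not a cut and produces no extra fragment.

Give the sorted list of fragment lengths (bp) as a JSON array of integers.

[1,2,4,4,5,5,6,7,7,8,10,10,12,12,13,14,15,16,17,22]

Per-enzyme occurrences:
  SqiVI ATCAGGG/3: at [50, 84, 102] ⇒ [53, 87, 105]
  AzqII CATTAGA/0: at [1, 11, 39, 71, 92, 133] ⇒ [1, 11, 39, 71, 92, 133]
  XjeVI CTGT/2: at [32, 58, 65, 150, 156] ⇒ [34, 60, 67, 152, 158]
  PtaIX TCGTTACG/8: at [18, 109, 121, 142, 172] ⇒ [26, 117, 129, 150, 180]

All cut coordinates (distinct, sorted): [1, 11, 26, 34, 39, 53, 60, 67, 71, 87, 92, 105, 117, 129, 133, 150, 152, 158, 180]

Fragments:
  [0,1): 1 bp
  [1,11): 10 bp
  [11,26): 15 bp
  [26,34): 8 bp
  [34,39): 5 bp
  [39,53): 14 bp
  [53,60): 7 bp
  [60,67): 7 bp
  [67,71): 4 bp
  [71,87): 16 bp
  [87,92): 5 bp
  [92,105): 13 bp
  [105,117): 12 bp
  [117,129): 12 bp
  [129,133): 4 bp
  [133,150): 17 bp
  [150,152): 2 bp
  [152,158): 6 bp
  [158,180): 22 bp
  [180,190): 10 bp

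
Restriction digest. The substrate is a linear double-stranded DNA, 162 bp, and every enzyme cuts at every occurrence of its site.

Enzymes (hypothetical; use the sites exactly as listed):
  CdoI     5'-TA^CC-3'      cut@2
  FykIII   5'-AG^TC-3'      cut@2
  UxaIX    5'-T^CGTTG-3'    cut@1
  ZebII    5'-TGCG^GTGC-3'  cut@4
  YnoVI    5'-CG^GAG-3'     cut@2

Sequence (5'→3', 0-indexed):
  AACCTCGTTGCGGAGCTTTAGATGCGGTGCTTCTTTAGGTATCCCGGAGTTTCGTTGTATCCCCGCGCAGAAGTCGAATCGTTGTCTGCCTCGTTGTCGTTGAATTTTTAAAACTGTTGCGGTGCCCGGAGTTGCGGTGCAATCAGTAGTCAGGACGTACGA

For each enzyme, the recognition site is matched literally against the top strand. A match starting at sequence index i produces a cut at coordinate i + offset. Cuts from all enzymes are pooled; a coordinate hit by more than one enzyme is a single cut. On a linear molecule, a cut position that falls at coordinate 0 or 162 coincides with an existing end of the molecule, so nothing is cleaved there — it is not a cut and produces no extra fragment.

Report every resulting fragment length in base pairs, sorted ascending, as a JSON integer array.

Scan for sites:
  CdoI (TACC, off=2): no sites
  FykIII (AGTC, off=2): starts [71, 147] → cuts [73, 149]
  UxaIX (TCGTTG, off=1): starts [4, 51, 78, 90, 96] → cuts [5, 52, 79, 91, 97]
  ZebII (TGCGGTGC, off=4): starts [22, 117, 132] → cuts [26, 121, 136]
  YnoVI (CGGAG, off=2): starts [10, 44, 126] → cuts [12, 46, 128]

Pooled cuts: [5, 12, 26, 46, 52, 73, 79, 91, 97, 121, 128, 136, 149]

Fragment lengths:
  [0,5): 5 bp
  [5,12): 7 bp
  [12,26): 14 bp
  [26,46): 20 bp
  [46,52): 6 bp
  [52,73): 21 bp
  [73,79): 6 bp
  [79,91): 12 bp
  [91,97): 6 bp
  [97,121): 24 bp
  [121,128): 7 bp
  [128,136): 8 bp
  [136,149): 13 bp
  [149,162): 13 bp

[5,6,6,6,7,7,8,12,13,13,14,20,21,24]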